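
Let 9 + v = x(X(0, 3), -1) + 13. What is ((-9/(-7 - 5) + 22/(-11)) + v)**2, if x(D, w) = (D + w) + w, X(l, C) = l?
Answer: 9/16 ≈ 0.56250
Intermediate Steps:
x(D, w) = D + 2*w
v = 2 (v = -9 + ((0 + 2*(-1)) + 13) = -9 + ((0 - 2) + 13) = -9 + (-2 + 13) = -9 + 11 = 2)
((-9/(-7 - 5) + 22/(-11)) + v)**2 = ((-9/(-7 - 5) + 22/(-11)) + 2)**2 = ((-9/(-12) + 22*(-1/11)) + 2)**2 = ((-9*(-1/12) - 2) + 2)**2 = ((3/4 - 2) + 2)**2 = (-5/4 + 2)**2 = (3/4)**2 = 9/16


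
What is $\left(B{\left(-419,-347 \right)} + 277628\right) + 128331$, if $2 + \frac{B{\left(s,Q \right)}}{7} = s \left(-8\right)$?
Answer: $429409$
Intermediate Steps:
$B{\left(s,Q \right)} = -14 - 56 s$ ($B{\left(s,Q \right)} = -14 + 7 s \left(-8\right) = -14 + 7 \left(- 8 s\right) = -14 - 56 s$)
$\left(B{\left(-419,-347 \right)} + 277628\right) + 128331 = \left(\left(-14 - -23464\right) + 277628\right) + 128331 = \left(\left(-14 + 23464\right) + 277628\right) + 128331 = \left(23450 + 277628\right) + 128331 = 301078 + 128331 = 429409$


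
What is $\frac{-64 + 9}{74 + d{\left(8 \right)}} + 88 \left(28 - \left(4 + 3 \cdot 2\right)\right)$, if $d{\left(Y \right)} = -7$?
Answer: $\frac{106073}{67} \approx 1583.2$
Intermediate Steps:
$\frac{-64 + 9}{74 + d{\left(8 \right)}} + 88 \left(28 - \left(4 + 3 \cdot 2\right)\right) = \frac{-64 + 9}{74 - 7} + 88 \left(28 - \left(4 + 3 \cdot 2\right)\right) = - \frac{55}{67} + 88 \left(28 - \left(4 + 6\right)\right) = \left(-55\right) \frac{1}{67} + 88 \left(28 - 10\right) = - \frac{55}{67} + 88 \left(28 - 10\right) = - \frac{55}{67} + 88 \cdot 18 = - \frac{55}{67} + 1584 = \frac{106073}{67}$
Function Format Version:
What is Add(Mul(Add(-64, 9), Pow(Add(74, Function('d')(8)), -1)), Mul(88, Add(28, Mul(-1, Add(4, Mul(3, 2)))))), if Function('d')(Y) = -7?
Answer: Rational(106073, 67) ≈ 1583.2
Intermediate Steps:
Add(Mul(Add(-64, 9), Pow(Add(74, Function('d')(8)), -1)), Mul(88, Add(28, Mul(-1, Add(4, Mul(3, 2)))))) = Add(Mul(Add(-64, 9), Pow(Add(74, -7), -1)), Mul(88, Add(28, Mul(-1, Add(4, Mul(3, 2)))))) = Add(Mul(-55, Pow(67, -1)), Mul(88, Add(28, Mul(-1, Add(4, 6))))) = Add(Mul(-55, Rational(1, 67)), Mul(88, Add(28, Mul(-1, 10)))) = Add(Rational(-55, 67), Mul(88, Add(28, -10))) = Add(Rational(-55, 67), Mul(88, 18)) = Add(Rational(-55, 67), 1584) = Rational(106073, 67)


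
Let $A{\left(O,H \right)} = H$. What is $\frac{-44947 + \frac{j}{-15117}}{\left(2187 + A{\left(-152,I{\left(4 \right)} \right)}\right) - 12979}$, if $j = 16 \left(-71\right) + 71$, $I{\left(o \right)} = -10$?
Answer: $\frac{113243789}{27215639} \approx 4.161$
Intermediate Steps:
$j = -1065$ ($j = -1136 + 71 = -1065$)
$\frac{-44947 + \frac{j}{-15117}}{\left(2187 + A{\left(-152,I{\left(4 \right)} \right)}\right) - 12979} = \frac{-44947 - \frac{1065}{-15117}}{\left(2187 - 10\right) - 12979} = \frac{-44947 - - \frac{355}{5039}}{2177 - 12979} = \frac{-44947 + \frac{355}{5039}}{-10802} = \left(- \frac{226487578}{5039}\right) \left(- \frac{1}{10802}\right) = \frac{113243789}{27215639}$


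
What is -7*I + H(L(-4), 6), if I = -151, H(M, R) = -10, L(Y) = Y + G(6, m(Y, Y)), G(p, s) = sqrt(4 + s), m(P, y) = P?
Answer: 1047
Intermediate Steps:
L(Y) = Y + sqrt(4 + Y)
-7*I + H(L(-4), 6) = -7*(-151) - 10 = 1057 - 10 = 1047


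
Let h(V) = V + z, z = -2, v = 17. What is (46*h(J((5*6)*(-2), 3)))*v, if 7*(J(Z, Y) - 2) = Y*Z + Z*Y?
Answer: -281520/7 ≈ -40217.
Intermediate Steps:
J(Z, Y) = 2 + 2*Y*Z/7 (J(Z, Y) = 2 + (Y*Z + Z*Y)/7 = 2 + (Y*Z + Y*Z)/7 = 2 + (2*Y*Z)/7 = 2 + 2*Y*Z/7)
h(V) = -2 + V (h(V) = V - 2 = -2 + V)
(46*h(J((5*6)*(-2), 3)))*v = (46*(-2 + (2 + (2/7)*3*((5*6)*(-2)))))*17 = (46*(-2 + (2 + (2/7)*3*(30*(-2)))))*17 = (46*(-2 + (2 + (2/7)*3*(-60))))*17 = (46*(-2 + (2 - 360/7)))*17 = (46*(-2 - 346/7))*17 = (46*(-360/7))*17 = -16560/7*17 = -281520/7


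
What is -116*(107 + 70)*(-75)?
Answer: 1539900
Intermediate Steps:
-116*(107 + 70)*(-75) = -116*177*(-75) = -20532*(-75) = 1539900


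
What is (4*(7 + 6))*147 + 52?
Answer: 7696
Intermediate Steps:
(4*(7 + 6))*147 + 52 = (4*13)*147 + 52 = 52*147 + 52 = 7644 + 52 = 7696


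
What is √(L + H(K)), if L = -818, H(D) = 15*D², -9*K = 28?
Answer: I*√54498/9 ≈ 25.939*I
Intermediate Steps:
K = -28/9 (K = -⅑*28 = -28/9 ≈ -3.1111)
√(L + H(K)) = √(-818 + 15*(-28/9)²) = √(-818 + 15*(784/81)) = √(-818 + 3920/27) = √(-18166/27) = I*√54498/9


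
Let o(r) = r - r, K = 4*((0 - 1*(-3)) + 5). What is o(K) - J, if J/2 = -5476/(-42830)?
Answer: -5476/21415 ≈ -0.25571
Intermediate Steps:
J = 5476/21415 (J = 2*(-5476/(-42830)) = 2*(-5476*(-1/42830)) = 2*(2738/21415) = 5476/21415 ≈ 0.25571)
K = 32 (K = 4*((0 + 3) + 5) = 4*(3 + 5) = 4*8 = 32)
o(r) = 0
o(K) - J = 0 - 1*5476/21415 = 0 - 5476/21415 = -5476/21415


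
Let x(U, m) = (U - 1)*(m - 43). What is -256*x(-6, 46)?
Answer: 5376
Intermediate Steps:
x(U, m) = (-1 + U)*(-43 + m)
-256*x(-6, 46) = -256*(43 - 1*46 - 43*(-6) - 6*46) = -256*(43 - 46 + 258 - 276) = -256*(-21) = 5376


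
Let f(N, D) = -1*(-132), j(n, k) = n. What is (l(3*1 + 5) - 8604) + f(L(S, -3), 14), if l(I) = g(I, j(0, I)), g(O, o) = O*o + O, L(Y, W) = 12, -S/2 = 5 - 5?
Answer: -8464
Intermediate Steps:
S = 0 (S = -2*(5 - 5) = -2*0 = 0)
f(N, D) = 132
g(O, o) = O + O*o
l(I) = I (l(I) = I*(1 + 0) = I*1 = I)
(l(3*1 + 5) - 8604) + f(L(S, -3), 14) = ((3*1 + 5) - 8604) + 132 = ((3 + 5) - 8604) + 132 = (8 - 8604) + 132 = -8596 + 132 = -8464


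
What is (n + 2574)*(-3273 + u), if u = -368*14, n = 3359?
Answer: -49985525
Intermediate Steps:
u = -5152
(n + 2574)*(-3273 + u) = (3359 + 2574)*(-3273 - 5152) = 5933*(-8425) = -49985525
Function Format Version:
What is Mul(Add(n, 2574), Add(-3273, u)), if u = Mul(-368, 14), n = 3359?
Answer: -49985525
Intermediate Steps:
u = -5152
Mul(Add(n, 2574), Add(-3273, u)) = Mul(Add(3359, 2574), Add(-3273, -5152)) = Mul(5933, -8425) = -49985525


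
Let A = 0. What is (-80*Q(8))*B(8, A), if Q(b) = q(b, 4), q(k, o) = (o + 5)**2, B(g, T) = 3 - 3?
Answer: 0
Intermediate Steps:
B(g, T) = 0
q(k, o) = (5 + o)**2
Q(b) = 81 (Q(b) = (5 + 4)**2 = 9**2 = 81)
(-80*Q(8))*B(8, A) = -80*81*0 = -6480*0 = 0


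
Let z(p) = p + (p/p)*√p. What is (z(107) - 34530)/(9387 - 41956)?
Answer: 34423/32569 - √107/32569 ≈ 1.0566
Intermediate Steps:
z(p) = p + √p (z(p) = p + 1*√p = p + √p)
(z(107) - 34530)/(9387 - 41956) = ((107 + √107) - 34530)/(9387 - 41956) = (-34423 + √107)/(-32569) = (-34423 + √107)*(-1/32569) = 34423/32569 - √107/32569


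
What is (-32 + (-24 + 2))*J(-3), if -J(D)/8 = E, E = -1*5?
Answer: -2160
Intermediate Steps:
E = -5
J(D) = 40 (J(D) = -8*(-5) = 40)
(-32 + (-24 + 2))*J(-3) = (-32 + (-24 + 2))*40 = (-32 - 22)*40 = -54*40 = -2160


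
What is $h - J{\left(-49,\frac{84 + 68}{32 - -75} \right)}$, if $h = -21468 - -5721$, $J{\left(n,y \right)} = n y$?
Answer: $- \frac{1677481}{107} \approx -15677.0$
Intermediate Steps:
$h = -15747$ ($h = -21468 + 5721 = -15747$)
$h - J{\left(-49,\frac{84 + 68}{32 - -75} \right)} = -15747 - - 49 \frac{84 + 68}{32 - -75} = -15747 - - 49 \frac{152}{32 + 75} = -15747 - - 49 \cdot \frac{152}{107} = -15747 - - 49 \cdot 152 \cdot \frac{1}{107} = -15747 - \left(-49\right) \frac{152}{107} = -15747 - - \frac{7448}{107} = -15747 + \frac{7448}{107} = - \frac{1677481}{107}$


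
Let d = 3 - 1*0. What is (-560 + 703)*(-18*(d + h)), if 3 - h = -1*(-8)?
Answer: 5148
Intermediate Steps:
h = -5 (h = 3 - (-1)*(-8) = 3 - 1*8 = 3 - 8 = -5)
d = 3 (d = 3 + 0 = 3)
(-560 + 703)*(-18*(d + h)) = (-560 + 703)*(-18*(3 - 5)) = 143*(-18*(-2)) = 143*36 = 5148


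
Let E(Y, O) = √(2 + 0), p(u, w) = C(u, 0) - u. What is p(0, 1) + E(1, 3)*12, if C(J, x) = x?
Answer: 12*√2 ≈ 16.971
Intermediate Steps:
p(u, w) = -u (p(u, w) = 0 - u = -u)
E(Y, O) = √2
p(0, 1) + E(1, 3)*12 = -1*0 + √2*12 = 0 + 12*√2 = 12*√2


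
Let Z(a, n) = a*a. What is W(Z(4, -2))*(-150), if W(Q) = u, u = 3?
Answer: -450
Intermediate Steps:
Z(a, n) = a²
W(Q) = 3
W(Z(4, -2))*(-150) = 3*(-150) = -450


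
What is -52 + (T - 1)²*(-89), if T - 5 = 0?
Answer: -1476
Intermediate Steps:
T = 5 (T = 5 + 0 = 5)
-52 + (T - 1)²*(-89) = -52 + (5 - 1)²*(-89) = -52 + 4²*(-89) = -52 + 16*(-89) = -52 - 1424 = -1476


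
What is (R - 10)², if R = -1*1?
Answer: 121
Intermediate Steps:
R = -1
(R - 10)² = (-1 - 10)² = (-11)² = 121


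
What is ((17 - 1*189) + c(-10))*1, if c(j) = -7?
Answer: -179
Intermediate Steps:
((17 - 1*189) + c(-10))*1 = ((17 - 1*189) - 7)*1 = ((17 - 189) - 7)*1 = (-172 - 7)*1 = -179*1 = -179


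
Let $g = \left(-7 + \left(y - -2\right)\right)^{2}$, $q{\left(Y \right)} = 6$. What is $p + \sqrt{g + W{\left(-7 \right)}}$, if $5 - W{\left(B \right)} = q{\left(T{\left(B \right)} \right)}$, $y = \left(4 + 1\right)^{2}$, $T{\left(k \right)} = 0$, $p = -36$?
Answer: $-36 + \sqrt{399} \approx -16.025$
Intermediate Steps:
$y = 25$ ($y = 5^{2} = 25$)
$W{\left(B \right)} = -1$ ($W{\left(B \right)} = 5 - 6 = -1$)
$g = 400$ ($g = \left(-7 + \left(25 - -2\right)\right)^{2} = \left(-7 + \left(25 + 2\right)\right)^{2} = \left(-7 + 27\right)^{2} = 20^{2} = 400$)
$p + \sqrt{g + W{\left(-7 \right)}} = -36 + \sqrt{400 - 1} = -36 + \sqrt{399}$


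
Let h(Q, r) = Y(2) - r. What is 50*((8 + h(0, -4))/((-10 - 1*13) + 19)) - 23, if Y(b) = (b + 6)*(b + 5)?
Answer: -873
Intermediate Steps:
Y(b) = (5 + b)*(6 + b) (Y(b) = (6 + b)*(5 + b) = (5 + b)*(6 + b))
h(Q, r) = 56 - r (h(Q, r) = (30 + 2² + 11*2) - r = (30 + 4 + 22) - r = 56 - r)
50*((8 + h(0, -4))/((-10 - 1*13) + 19)) - 23 = 50*((8 + (56 - 1*(-4)))/((-10 - 1*13) + 19)) - 23 = 50*((8 + (56 + 4))/((-10 - 13) + 19)) - 23 = 50*((8 + 60)/(-23 + 19)) - 23 = 50*(68/(-4)) - 23 = 50*(68*(-¼)) - 23 = 50*(-17) - 23 = -850 - 23 = -873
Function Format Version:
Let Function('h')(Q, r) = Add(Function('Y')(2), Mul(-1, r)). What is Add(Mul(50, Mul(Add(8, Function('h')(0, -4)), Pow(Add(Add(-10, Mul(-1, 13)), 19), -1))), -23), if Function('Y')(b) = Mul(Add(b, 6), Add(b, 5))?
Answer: -873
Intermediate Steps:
Function('Y')(b) = Mul(Add(5, b), Add(6, b)) (Function('Y')(b) = Mul(Add(6, b), Add(5, b)) = Mul(Add(5, b), Add(6, b)))
Function('h')(Q, r) = Add(56, Mul(-1, r)) (Function('h')(Q, r) = Add(Add(30, Pow(2, 2), Mul(11, 2)), Mul(-1, r)) = Add(Add(30, 4, 22), Mul(-1, r)) = Add(56, Mul(-1, r)))
Add(Mul(50, Mul(Add(8, Function('h')(0, -4)), Pow(Add(Add(-10, Mul(-1, 13)), 19), -1))), -23) = Add(Mul(50, Mul(Add(8, Add(56, Mul(-1, -4))), Pow(Add(Add(-10, Mul(-1, 13)), 19), -1))), -23) = Add(Mul(50, Mul(Add(8, Add(56, 4)), Pow(Add(Add(-10, -13), 19), -1))), -23) = Add(Mul(50, Mul(Add(8, 60), Pow(Add(-23, 19), -1))), -23) = Add(Mul(50, Mul(68, Pow(-4, -1))), -23) = Add(Mul(50, Mul(68, Rational(-1, 4))), -23) = Add(Mul(50, -17), -23) = Add(-850, -23) = -873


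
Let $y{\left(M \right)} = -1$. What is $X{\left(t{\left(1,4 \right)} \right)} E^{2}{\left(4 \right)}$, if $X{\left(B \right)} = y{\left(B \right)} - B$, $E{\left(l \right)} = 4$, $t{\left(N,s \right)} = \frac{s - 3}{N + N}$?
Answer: $-24$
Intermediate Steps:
$t{\left(N,s \right)} = \frac{-3 + s}{2 N}$
$X{\left(B \right)} = -1 - B$
$X{\left(t{\left(1,4 \right)} \right)} E^{2}{\left(4 \right)} = \left(-1 - \frac{-3 + 4}{2 \cdot 1}\right) 4^{2} = \left(-1 - \frac{1}{2} \cdot 1 \cdot 1\right) 16 = \left(-1 - \frac{1}{2}\right) 16 = \left(- \frac{3}{2}\right) 16 = -24$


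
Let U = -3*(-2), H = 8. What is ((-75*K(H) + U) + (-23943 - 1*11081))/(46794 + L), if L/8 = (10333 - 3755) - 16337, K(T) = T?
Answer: 17809/15639 ≈ 1.1388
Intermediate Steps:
L = -78072 (L = 8*((10333 - 3755) - 16337) = 8*(6578 - 16337) = 8*(-9759) = -78072)
U = 6
((-75*K(H) + U) + (-23943 - 1*11081))/(46794 + L) = ((-75*8 + 6) + (-23943 - 1*11081))/(46794 - 78072) = ((-600 + 6) + (-23943 - 11081))/(-31278) = (-594 - 35024)*(-1/31278) = -35618*(-1/31278) = 17809/15639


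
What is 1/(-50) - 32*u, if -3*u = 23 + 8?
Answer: 49597/150 ≈ 330.65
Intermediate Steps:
u = -31/3 (u = -(23 + 8)/3 = -⅓*31 = -31/3 ≈ -10.333)
1/(-50) - 32*u = 1/(-50) - 32*(-31/3) = -1/50 + 992/3 = 49597/150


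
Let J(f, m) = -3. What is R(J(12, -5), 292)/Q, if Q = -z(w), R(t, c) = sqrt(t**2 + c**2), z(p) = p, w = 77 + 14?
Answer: -sqrt(85273)/91 ≈ -3.2090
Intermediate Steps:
w = 91
R(t, c) = sqrt(c**2 + t**2)
Q = -91 (Q = -1*91 = -91)
R(J(12, -5), 292)/Q = sqrt(292**2 + (-3)**2)/(-91) = sqrt(85264 + 9)*(-1/91) = sqrt(85273)*(-1/91) = -sqrt(85273)/91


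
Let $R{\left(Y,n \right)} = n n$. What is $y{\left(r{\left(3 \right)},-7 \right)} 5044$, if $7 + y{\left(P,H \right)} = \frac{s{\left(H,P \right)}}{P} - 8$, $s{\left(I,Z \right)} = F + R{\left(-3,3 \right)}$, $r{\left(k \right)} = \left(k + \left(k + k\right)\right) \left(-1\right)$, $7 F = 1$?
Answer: $- \frac{5089396}{63} \approx -80784.0$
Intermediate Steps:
$R{\left(Y,n \right)} = n^{2}$
$F = \frac{1}{7}$ ($F = \frac{1}{7} \cdot 1 = \frac{1}{7} \approx 0.14286$)
$r{\left(k \right)} = - 3 k$ ($r{\left(k \right)} = \left(k + 2 k\right) \left(-1\right) = 3 k \left(-1\right) = - 3 k$)
$s{\left(I,Z \right)} = \frac{64}{7}$ ($s{\left(I,Z \right)} = \frac{1}{7} + 3^{2} = \frac{1}{7} + 9 = \frac{64}{7}$)
$y{\left(P,H \right)} = -15 + \frac{64}{7 P}$ ($y{\left(P,H \right)} = -7 - \left(8 - \frac{64}{7 P}\right) = -15 + \frac{64}{7 P}$)
$y{\left(r{\left(3 \right)},-7 \right)} 5044 = \left(-15 + \frac{64}{7 \left(\left(-3\right) 3\right)}\right) 5044 = \left(-15 + \frac{64}{7 \left(-9\right)}\right) 5044 = \left(-15 + \frac{64}{7} \left(- \frac{1}{9}\right)\right) 5044 = \left(-15 - \frac{64}{63}\right) 5044 = \left(- \frac{1009}{63}\right) 5044 = - \frac{5089396}{63}$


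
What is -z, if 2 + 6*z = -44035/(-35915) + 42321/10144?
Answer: -82533749/145728704 ≈ -0.56635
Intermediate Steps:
z = 82533749/145728704 (z = -⅓ + (-44035/(-35915) + 42321/10144)/6 = -⅓ + (-44035*(-1/35915) + 42321*(1/10144))/6 = -⅓ + (8807/7183 + 42321/10144)/6 = -⅓ + (⅙)*(393329951/72864352) = -⅓ + 393329951/437186112 = 82533749/145728704 ≈ 0.56635)
-z = -1*82533749/145728704 = -82533749/145728704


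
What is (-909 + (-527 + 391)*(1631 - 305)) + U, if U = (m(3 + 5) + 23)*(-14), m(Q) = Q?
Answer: -181679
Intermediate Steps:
U = -434 (U = ((3 + 5) + 23)*(-14) = (8 + 23)*(-14) = 31*(-14) = -434)
(-909 + (-527 + 391)*(1631 - 305)) + U = (-909 + (-527 + 391)*(1631 - 305)) - 434 = (-909 - 136*1326) - 434 = (-909 - 180336) - 434 = -181245 - 434 = -181679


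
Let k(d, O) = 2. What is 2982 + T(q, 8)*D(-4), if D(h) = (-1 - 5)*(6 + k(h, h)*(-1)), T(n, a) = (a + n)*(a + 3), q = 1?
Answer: 606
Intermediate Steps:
T(n, a) = (3 + a)*(a + n) (T(n, a) = (a + n)*(3 + a) = (3 + a)*(a + n))
D(h) = -24 (D(h) = (-1 - 5)*(6 + 2*(-1)) = -6*(6 - 2) = -6*4 = -24)
2982 + T(q, 8)*D(-4) = 2982 + (8² + 3*8 + 3*1 + 8*1)*(-24) = 2982 + (64 + 24 + 3 + 8)*(-24) = 2982 + 99*(-24) = 2982 - 2376 = 606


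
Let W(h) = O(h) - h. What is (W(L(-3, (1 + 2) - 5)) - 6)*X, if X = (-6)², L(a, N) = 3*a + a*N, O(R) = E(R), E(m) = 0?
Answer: -108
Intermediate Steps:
O(R) = 0
L(a, N) = 3*a + N*a
X = 36
W(h) = -h (W(h) = 0 - h = -h)
(W(L(-3, (1 + 2) - 5)) - 6)*X = (-(-3)*(3 + ((1 + 2) - 5)) - 6)*36 = (-(-3)*(3 + (3 - 5)) - 6)*36 = (-(-3)*(3 - 2) - 6)*36 = (-(-3) - 6)*36 = (-1*(-3) - 6)*36 = (3 - 6)*36 = -3*36 = -108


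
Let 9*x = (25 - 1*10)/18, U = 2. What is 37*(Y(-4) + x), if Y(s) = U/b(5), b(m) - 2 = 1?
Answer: 1517/54 ≈ 28.093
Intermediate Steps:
b(m) = 3 (b(m) = 2 + 1 = 3)
Y(s) = ⅔ (Y(s) = 2/3 = 2*(⅓) = ⅔)
x = 5/54 (x = ((25 - 1*10)/18)/9 = ((25 - 10)*(1/18))/9 = (15*(1/18))/9 = (⅑)*(⅚) = 5/54 ≈ 0.092593)
37*(Y(-4) + x) = 37*(⅔ + 5/54) = 37*(41/54) = 1517/54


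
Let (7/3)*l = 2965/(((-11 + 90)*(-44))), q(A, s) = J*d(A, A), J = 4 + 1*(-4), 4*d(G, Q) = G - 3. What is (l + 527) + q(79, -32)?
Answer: 12814069/24332 ≈ 526.63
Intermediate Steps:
d(G, Q) = -¾ + G/4 (d(G, Q) = (G - 3)/4 = (-3 + G)/4 = -¾ + G/4)
J = 0 (J = 4 - 4 = 0)
q(A, s) = 0 (q(A, s) = 0*(-¾ + A/4) = 0)
l = -8895/24332 (l = 3*(2965/(((-11 + 90)*(-44))))/7 = 3*(2965/((79*(-44))))/7 = 3*(2965/(-3476))/7 = 3*(2965*(-1/3476))/7 = (3/7)*(-2965/3476) = -8895/24332 ≈ -0.36557)
(l + 527) + q(79, -32) = (-8895/24332 + 527) + 0 = 12814069/24332 + 0 = 12814069/24332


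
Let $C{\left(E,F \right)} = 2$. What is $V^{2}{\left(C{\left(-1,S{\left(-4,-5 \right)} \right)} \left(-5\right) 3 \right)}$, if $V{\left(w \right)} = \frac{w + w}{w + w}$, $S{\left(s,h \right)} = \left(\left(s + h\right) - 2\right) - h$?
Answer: $1$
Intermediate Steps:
$S{\left(s,h \right)} = -2 + s$ ($S{\left(s,h \right)} = \left(\left(h + s\right) - 2\right) - h = \left(-2 + h + s\right) - h = -2 + s$)
$V{\left(w \right)} = 1$ ($V{\left(w \right)} = \frac{2 w}{2 w} = 2 w \frac{1}{2 w} = 1$)
$V^{2}{\left(C{\left(-1,S{\left(-4,-5 \right)} \right)} \left(-5\right) 3 \right)} = 1^{2} = 1$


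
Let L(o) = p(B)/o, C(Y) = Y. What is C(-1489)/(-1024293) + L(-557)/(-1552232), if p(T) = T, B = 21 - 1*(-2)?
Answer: 1287402869275/885596787190632 ≈ 0.0014537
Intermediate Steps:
B = 23 (B = 21 + 2 = 23)
L(o) = 23/o
C(-1489)/(-1024293) + L(-557)/(-1552232) = -1489/(-1024293) + (23/(-557))/(-1552232) = -1489*(-1/1024293) + (23*(-1/557))*(-1/1552232) = 1489/1024293 - 23/557*(-1/1552232) = 1489/1024293 + 23/864593224 = 1287402869275/885596787190632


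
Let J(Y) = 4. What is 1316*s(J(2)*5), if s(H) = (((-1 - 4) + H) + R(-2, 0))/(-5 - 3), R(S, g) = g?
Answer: -4935/2 ≈ -2467.5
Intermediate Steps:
s(H) = 5/8 - H/8 (s(H) = (((-1 - 4) + H) + 0)/(-5 - 3) = ((-5 + H) + 0)/(-8) = (-5 + H)*(-⅛) = 5/8 - H/8)
1316*s(J(2)*5) = 1316*(5/8 - 5/2) = 1316*(-15/8) = -4935/2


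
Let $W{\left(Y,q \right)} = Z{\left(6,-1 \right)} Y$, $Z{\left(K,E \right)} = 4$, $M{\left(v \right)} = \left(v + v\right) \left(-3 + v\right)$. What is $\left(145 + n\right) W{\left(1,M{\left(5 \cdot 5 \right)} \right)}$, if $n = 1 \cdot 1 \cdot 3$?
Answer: $592$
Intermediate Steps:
$M{\left(v \right)} = 2 v \left(-3 + v\right)$
$n = 3$ ($n = 1 \cdot 3 = 3$)
$W{\left(Y,q \right)} = 4 Y$
$\left(145 + n\right) W{\left(1,M{\left(5 \cdot 5 \right)} \right)} = \left(145 + 3\right) 4 \cdot 1 = 148 \cdot 4 = 592$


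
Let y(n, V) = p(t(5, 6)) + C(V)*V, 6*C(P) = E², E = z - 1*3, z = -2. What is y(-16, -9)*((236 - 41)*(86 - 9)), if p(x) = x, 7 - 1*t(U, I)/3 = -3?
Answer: -225225/2 ≈ -1.1261e+5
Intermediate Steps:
t(U, I) = 30 (t(U, I) = 21 - 3*(-3) = 21 + 9 = 30)
E = -5 (E = -2 - 1*3 = -2 - 3 = -5)
C(P) = 25/6 (C(P) = (⅙)*(-5)² = (⅙)*25 = 25/6)
y(n, V) = 30 + 25*V/6
y(-16, -9)*((236 - 41)*(86 - 9)) = (30 + (25/6)*(-9))*((236 - 41)*(86 - 9)) = (30 - 75/2)*(195*77) = -15/2*15015 = -225225/2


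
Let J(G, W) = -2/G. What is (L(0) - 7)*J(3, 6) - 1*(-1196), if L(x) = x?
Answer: 3602/3 ≈ 1200.7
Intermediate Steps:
(L(0) - 7)*J(3, 6) - 1*(-1196) = (0 - 7)*(-2/3) - 1*(-1196) = -(-14)/3 + 1196 = -7*(-⅔) + 1196 = 14/3 + 1196 = 3602/3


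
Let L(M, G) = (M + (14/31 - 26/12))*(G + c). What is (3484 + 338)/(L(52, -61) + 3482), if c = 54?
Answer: 710892/582181 ≈ 1.2211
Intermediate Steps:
L(M, G) = (54 + G)*(-319/186 + M) (L(M, G) = (M + (14/31 - 26/12))*(G + 54) = (M + (14*(1/31) - 26*1/12))*(54 + G) = (M + (14/31 - 13/6))*(54 + G) = (M - 319/186)*(54 + G) = (-319/186 + M)*(54 + G) = (54 + G)*(-319/186 + M))
(3484 + 338)/(L(52, -61) + 3482) = (3484 + 338)/((-2871/31 + 54*52 - 319/186*(-61) - 61*52) + 3482) = 3822/((-2871/31 + 2808 + 19459/186 - 3172) + 3482) = 3822/(-65471/186 + 3482) = 3822/(582181/186) = 3822*(186/582181) = 710892/582181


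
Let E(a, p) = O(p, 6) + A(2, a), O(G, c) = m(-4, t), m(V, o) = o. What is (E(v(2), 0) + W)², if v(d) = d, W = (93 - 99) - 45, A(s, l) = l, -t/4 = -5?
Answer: 841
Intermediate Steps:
t = 20 (t = -4*(-5) = 20)
W = -51 (W = -6 - 45 = -51)
O(G, c) = 20
E(a, p) = 20 + a
(E(v(2), 0) + W)² = ((20 + 2) - 51)² = (22 - 51)² = (-29)² = 841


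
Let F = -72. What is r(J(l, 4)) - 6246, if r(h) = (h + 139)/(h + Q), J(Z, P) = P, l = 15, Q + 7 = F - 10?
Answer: -531053/85 ≈ -6247.7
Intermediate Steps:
Q = -89 (Q = -7 + (-72 - 10) = -7 - 82 = -89)
r(h) = (139 + h)/(-89 + h) (r(h) = (h + 139)/(h - 89) = (139 + h)/(-89 + h))
r(J(l, 4)) - 6246 = (139 + 4)/(-89 + 4) - 6246 = 143/(-85) - 6246 = -1/85*143 - 6246 = -143/85 - 6246 = -531053/85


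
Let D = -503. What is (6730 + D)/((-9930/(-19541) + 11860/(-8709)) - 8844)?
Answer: -1059726857163/1505239916126 ≈ -0.70403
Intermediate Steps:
(6730 + D)/((-9930/(-19541) + 11860/(-8709)) - 8844) = (6730 - 503)/((-9930/(-19541) + 11860/(-8709)) - 8844) = 6227/((-9930*(-1/19541) + 11860*(-1/8709)) - 8844) = 6227/((9930/19541 - 11860/8709) - 8844) = 6227/(-145275890/170182569 - 8844) = 6227/(-1505239916126/170182569) = 6227*(-170182569/1505239916126) = -1059726857163/1505239916126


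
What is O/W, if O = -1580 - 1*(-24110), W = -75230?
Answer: -2253/7523 ≈ -0.29948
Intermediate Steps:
O = 22530 (O = -1580 + 24110 = 22530)
O/W = 22530/(-75230) = 22530*(-1/75230) = -2253/7523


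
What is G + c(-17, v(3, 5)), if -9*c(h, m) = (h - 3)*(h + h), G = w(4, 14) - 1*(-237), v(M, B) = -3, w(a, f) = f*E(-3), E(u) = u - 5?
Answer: 445/9 ≈ 49.444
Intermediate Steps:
E(u) = -5 + u
w(a, f) = -8*f (w(a, f) = f*(-5 - 3) = f*(-8) = -8*f)
G = 125 (G = -8*14 - 1*(-237) = -112 + 237 = 125)
c(h, m) = -2*h*(-3 + h)/9 (c(h, m) = -(h - 3)*(h + h)/9 = -(-3 + h)*2*h/9 = -2*h*(-3 + h)/9)
G + c(-17, v(3, 5)) = 125 + (2/9)*(-17)*(3 - 1*(-17)) = 125 + (2/9)*(-17)*(3 + 17) = 125 + (2/9)*(-17)*20 = 125 - 680/9 = 445/9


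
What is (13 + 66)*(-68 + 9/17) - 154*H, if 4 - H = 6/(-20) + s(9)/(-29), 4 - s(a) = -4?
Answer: -14875928/2465 ≈ -6034.9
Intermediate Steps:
s(a) = 8 (s(a) = 4 - 1*(-4) = 4 + 4 = 8)
H = 1327/290 (H = 4 - (6/(-20) + 8/(-29)) = 4 - (6*(-1/20) + 8*(-1/29)) = 4 - (-3/10 - 8/29) = 4 - 1*(-167/290) = 4 + 167/290 = 1327/290 ≈ 4.5759)
(13 + 66)*(-68 + 9/17) - 154*H = (13 + 66)*(-68 + 9/17) - 154*1327/290 = 79*(-68 + 9*(1/17)) - 102179/145 = 79*(-68 + 9/17) - 102179/145 = 79*(-1147/17) - 102179/145 = -90613/17 - 102179/145 = -14875928/2465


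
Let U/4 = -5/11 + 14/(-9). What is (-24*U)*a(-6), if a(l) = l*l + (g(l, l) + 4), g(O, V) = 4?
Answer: 25472/3 ≈ 8490.7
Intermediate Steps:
U = -796/99 (U = 4*(-5/11 + 14/(-9)) = 4*(-5*1/11 + 14*(-⅑)) = 4*(-5/11 - 14/9) = 4*(-199/99) = -796/99 ≈ -8.0404)
a(l) = 8 + l² (a(l) = l*l + (4 + 4) = l² + 8 = 8 + l²)
(-24*U)*a(-6) = (-24*(-796/99))*(8 + (-6)²) = 6368*(8 + 36)/33 = (6368/33)*44 = 25472/3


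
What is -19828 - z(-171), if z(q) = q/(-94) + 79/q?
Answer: -318737087/16074 ≈ -19829.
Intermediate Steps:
z(q) = 79/q - q/94 (z(q) = q*(-1/94) + 79/q = -q/94 + 79/q = 79/q - q/94)
-19828 - z(-171) = -19828 - (79/(-171) - 1/94*(-171)) = -19828 - (79*(-1/171) + 171/94) = -19828 - (-79/171 + 171/94) = -19828 - 1*21815/16074 = -19828 - 21815/16074 = -318737087/16074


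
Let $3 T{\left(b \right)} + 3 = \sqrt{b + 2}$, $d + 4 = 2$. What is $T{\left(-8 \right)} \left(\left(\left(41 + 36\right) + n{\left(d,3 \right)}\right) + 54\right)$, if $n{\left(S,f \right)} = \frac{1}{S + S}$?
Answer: $- \frac{523}{4} + \frac{523 i \sqrt{6}}{12} \approx -130.75 + 106.76 i$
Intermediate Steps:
$d = -2$ ($d = -4 + 2 = -2$)
$T{\left(b \right)} = -1 + \frac{\sqrt{2 + b}}{3}$ ($T{\left(b \right)} = -1 + \frac{\sqrt{b + 2}}{3} = -1 + \frac{\sqrt{2 + b}}{3}$)
$n{\left(S,f \right)} = \frac{1}{2 S}$
$T{\left(-8 \right)} \left(\left(\left(41 + 36\right) + n{\left(d,3 \right)}\right) + 54\right) = \left(-1 + \frac{\sqrt{2 - 8}}{3}\right) \left(\left(\left(41 + 36\right) + \frac{1}{2 \left(-2\right)}\right) + 54\right) = \left(-1 + \frac{\sqrt{-6}}{3}\right) \left(\left(77 + \frac{1}{2} \left(- \frac{1}{2}\right)\right) + 54\right) = \left(-1 + \frac{i \sqrt{6}}{3}\right) \left(\left(77 - \frac{1}{4}\right) + 54\right) = \left(-1 + \frac{i \sqrt{6}}{3}\right) \left(\frac{307}{4} + 54\right) = \left(-1 + \frac{i \sqrt{6}}{3}\right) \frac{523}{4} = - \frac{523}{4} + \frac{523 i \sqrt{6}}{12}$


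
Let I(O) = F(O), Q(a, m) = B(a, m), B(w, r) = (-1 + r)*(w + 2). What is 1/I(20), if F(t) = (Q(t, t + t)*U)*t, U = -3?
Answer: -1/51480 ≈ -1.9425e-5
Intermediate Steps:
B(w, r) = (-1 + r)*(2 + w)
Q(a, m) = -2 - a + 2*m + a*m (Q(a, m) = -2 - a + 2*m + m*a = -2 - a + 2*m + a*m)
F(t) = t*(6 - 9*t - 6*t**2) (F(t) = ((-2 - t + 2*(t + t) + t*(t + t))*(-3))*t = ((-2 - t + 2*(2*t) + t*(2*t))*(-3))*t = ((-2 - t + 4*t + 2*t**2)*(-3))*t = ((-2 + 2*t**2 + 3*t)*(-3))*t = (6 - 9*t - 6*t**2)*t = t*(6 - 9*t - 6*t**2))
I(O) = 3*O*(2 - 3*O - 2*O**2)
1/I(20) = 1/(3*20*(2 - 3*20 - 2*20**2)) = 1/(3*20*(2 - 60 - 2*400)) = 1/(3*20*(2 - 60 - 800)) = 1/(3*20*(-858)) = 1/(-51480) = -1/51480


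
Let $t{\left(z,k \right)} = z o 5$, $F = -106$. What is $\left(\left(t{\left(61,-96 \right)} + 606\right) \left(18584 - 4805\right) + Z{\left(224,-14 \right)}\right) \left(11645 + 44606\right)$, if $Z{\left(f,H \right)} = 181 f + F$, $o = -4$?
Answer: $-473625994868$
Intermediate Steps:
$t{\left(z,k \right)} = - 20 z$ ($t{\left(z,k \right)} = z \left(-4\right) 5 = - 4 z 5 = - 20 z$)
$Z{\left(f,H \right)} = -106 + 181 f$ ($Z{\left(f,H \right)} = 181 f - 106 = -106 + 181 f$)
$\left(\left(t{\left(61,-96 \right)} + 606\right) \left(18584 - 4805\right) + Z{\left(224,-14 \right)}\right) \left(11645 + 44606\right) = \left(\left(\left(-20\right) 61 + 606\right) \left(18584 - 4805\right) + \left(-106 + 181 \cdot 224\right)\right) \left(11645 + 44606\right) = \left(\left(-1220 + 606\right) 13779 + \left(-106 + 40544\right)\right) 56251 = \left(\left(-614\right) 13779 + 40438\right) 56251 = \left(-8460306 + 40438\right) 56251 = \left(-8419868\right) 56251 = -473625994868$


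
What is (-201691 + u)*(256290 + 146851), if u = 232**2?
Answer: -59611250247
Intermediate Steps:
u = 53824
(-201691 + u)*(256290 + 146851) = (-201691 + 53824)*(256290 + 146851) = -147867*403141 = -59611250247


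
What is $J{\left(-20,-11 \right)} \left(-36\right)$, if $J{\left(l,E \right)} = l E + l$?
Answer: $-7200$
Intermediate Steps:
$J{\left(l,E \right)} = l + E l$ ($J{\left(l,E \right)} = E l + l = l + E l$)
$J{\left(-20,-11 \right)} \left(-36\right) = - 20 \left(1 - 11\right) \left(-36\right) = \left(-20\right) \left(-10\right) \left(-36\right) = 200 \left(-36\right) = -7200$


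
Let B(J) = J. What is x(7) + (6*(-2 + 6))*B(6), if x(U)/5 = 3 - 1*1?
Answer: 154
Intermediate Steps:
x(U) = 10 (x(U) = 5*(3 - 1*1) = 5*(3 - 1) = 5*2 = 10)
x(7) + (6*(-2 + 6))*B(6) = 10 + (6*(-2 + 6))*6 = 10 + (6*4)*6 = 10 + 24*6 = 10 + 144 = 154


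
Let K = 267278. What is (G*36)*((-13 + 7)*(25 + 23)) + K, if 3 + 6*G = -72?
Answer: 396878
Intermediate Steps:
G = -25/2 (G = -½ + (⅙)*(-72) = -½ - 12 = -25/2 ≈ -12.500)
(G*36)*((-13 + 7)*(25 + 23)) + K = (-25/2*36)*((-13 + 7)*(25 + 23)) + 267278 = -(-2700)*48 + 267278 = -450*(-288) + 267278 = 129600 + 267278 = 396878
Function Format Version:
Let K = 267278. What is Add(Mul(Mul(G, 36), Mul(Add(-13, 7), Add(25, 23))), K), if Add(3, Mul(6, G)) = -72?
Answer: 396878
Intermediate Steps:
G = Rational(-25, 2) (G = Add(Rational(-1, 2), Mul(Rational(1, 6), -72)) = Add(Rational(-1, 2), -12) = Rational(-25, 2) ≈ -12.500)
Add(Mul(Mul(G, 36), Mul(Add(-13, 7), Add(25, 23))), K) = Add(Mul(Mul(Rational(-25, 2), 36), Mul(Add(-13, 7), Add(25, 23))), 267278) = Add(Mul(-450, Mul(-6, 48)), 267278) = Add(Mul(-450, -288), 267278) = Add(129600, 267278) = 396878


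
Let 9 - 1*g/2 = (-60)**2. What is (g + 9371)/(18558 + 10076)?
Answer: 2189/28634 ≈ 0.076448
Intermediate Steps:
g = -7182 (g = 18 - 2*(-60)**2 = 18 - 2*3600 = 18 - 7200 = -7182)
(g + 9371)/(18558 + 10076) = (-7182 + 9371)/(18558 + 10076) = 2189/28634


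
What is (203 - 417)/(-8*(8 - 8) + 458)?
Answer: -107/229 ≈ -0.46725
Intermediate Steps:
(203 - 417)/(-8*(8 - 8) + 458) = -214/(-8*0 + 458) = -214/(0 + 458) = -214/458 = -214*1/458 = -107/229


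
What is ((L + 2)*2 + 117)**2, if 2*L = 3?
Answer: 15376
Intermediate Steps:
L = 3/2 (L = (1/2)*3 = 3/2 ≈ 1.5000)
((L + 2)*2 + 117)**2 = ((3/2 + 2)*2 + 117)**2 = ((7/2)*2 + 117)**2 = (7 + 117)**2 = 124**2 = 15376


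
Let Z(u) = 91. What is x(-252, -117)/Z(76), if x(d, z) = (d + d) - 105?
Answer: -87/13 ≈ -6.6923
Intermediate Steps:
x(d, z) = -105 + 2*d (x(d, z) = 2*d - 105 = -105 + 2*d)
x(-252, -117)/Z(76) = (-105 + 2*(-252))/91 = (-105 - 504)*(1/91) = -609*1/91 = -87/13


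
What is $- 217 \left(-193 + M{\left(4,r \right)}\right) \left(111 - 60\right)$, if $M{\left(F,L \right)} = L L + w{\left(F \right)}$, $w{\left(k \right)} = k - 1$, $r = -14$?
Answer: $-66402$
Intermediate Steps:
$w{\left(k \right)} = -1 + k$
$M{\left(F,L \right)} = -1 + F + L^{2}$ ($M{\left(F,L \right)} = L L + \left(-1 + F\right) = L^{2} + \left(-1 + F\right) = -1 + F + L^{2}$)
$- 217 \left(-193 + M{\left(4,r \right)}\right) \left(111 - 60\right) = - 217 \left(-193 + \left(-1 + 4 + \left(-14\right)^{2}\right)\right) \left(111 - 60\right) = - 217 \left(-193 + \left(-1 + 4 + 196\right)\right) 51 = - 217 \left(-193 + 199\right) 51 = - 217 \cdot 6 \cdot 51 = \left(-217\right) 306 = -66402$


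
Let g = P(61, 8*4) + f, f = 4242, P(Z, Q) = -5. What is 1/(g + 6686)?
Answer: 1/10923 ≈ 9.1550e-5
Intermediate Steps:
g = 4237 (g = -5 + 4242 = 4237)
1/(g + 6686) = 1/(4237 + 6686) = 1/10923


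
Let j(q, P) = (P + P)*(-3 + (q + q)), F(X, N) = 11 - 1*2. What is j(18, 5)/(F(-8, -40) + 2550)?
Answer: 110/853 ≈ 0.12896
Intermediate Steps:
F(X, N) = 9 (F(X, N) = 11 - 2 = 9)
j(q, P) = 2*P*(-3 + 2*q) (j(q, P) = (2*P)*(-3 + 2*q) = 2*P*(-3 + 2*q))
j(18, 5)/(F(-8, -40) + 2550) = (2*5*(-3 + 2*18))/(9 + 2550) = (2*5*(-3 + 36))/2559 = (2*5*33)/2559 = (1/2559)*330 = 110/853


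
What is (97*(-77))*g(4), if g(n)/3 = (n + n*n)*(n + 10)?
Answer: -6273960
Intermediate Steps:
g(n) = 3*(10 + n)*(n + n²) (g(n) = 3*((n + n*n)*(n + 10)) = 3*((n + n²)*(10 + n)) = 3*((10 + n)*(n + n²)) = 3*(10 + n)*(n + n²))
(97*(-77))*g(4) = (97*(-77))*(3*4*(10 + 4² + 11*4)) = -22407*4*(10 + 16 + 44) = -22407*4*70 = -7469*840 = -6273960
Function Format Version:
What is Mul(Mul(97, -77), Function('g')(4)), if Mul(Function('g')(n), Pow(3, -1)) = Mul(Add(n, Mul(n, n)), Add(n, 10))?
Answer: -6273960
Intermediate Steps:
Function('g')(n) = Mul(3, Add(10, n), Add(n, Pow(n, 2))) (Function('g')(n) = Mul(3, Mul(Add(n, Mul(n, n)), Add(n, 10))) = Mul(3, Mul(Add(n, Pow(n, 2)), Add(10, n))) = Mul(3, Mul(Add(10, n), Add(n, Pow(n, 2)))) = Mul(3, Add(10, n), Add(n, Pow(n, 2))))
Mul(Mul(97, -77), Function('g')(4)) = Mul(Mul(97, -77), Mul(3, 4, Add(10, Pow(4, 2), Mul(11, 4)))) = Mul(-7469, Mul(3, 4, Add(10, 16, 44))) = Mul(-7469, Mul(3, 4, 70)) = Mul(-7469, 840) = -6273960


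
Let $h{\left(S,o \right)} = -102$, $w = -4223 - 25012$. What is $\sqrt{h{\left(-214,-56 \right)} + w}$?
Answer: $i \sqrt{29337} \approx 171.28 i$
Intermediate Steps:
$w = -29235$
$\sqrt{h{\left(-214,-56 \right)} + w} = \sqrt{-102 - 29235} = \sqrt{-29337} = i \sqrt{29337}$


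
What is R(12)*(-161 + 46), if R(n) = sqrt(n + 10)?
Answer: -115*sqrt(22) ≈ -539.40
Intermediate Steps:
R(n) = sqrt(10 + n)
R(12)*(-161 + 46) = sqrt(10 + 12)*(-161 + 46) = sqrt(22)*(-115) = -115*sqrt(22)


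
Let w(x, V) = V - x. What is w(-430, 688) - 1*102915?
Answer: -101797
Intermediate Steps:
w(-430, 688) - 1*102915 = (688 - 1*(-430)) - 1*102915 = (688 + 430) - 102915 = 1118 - 102915 = -101797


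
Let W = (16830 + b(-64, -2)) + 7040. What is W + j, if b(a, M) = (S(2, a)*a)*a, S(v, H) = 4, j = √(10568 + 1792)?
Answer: 40254 + 2*√3090 ≈ 40365.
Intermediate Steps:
j = 2*√3090 (j = √12360 = 2*√3090 ≈ 111.18)
b(a, M) = 4*a² (b(a, M) = (4*a)*a = 4*a²)
W = 40254 (W = (16830 + 4*(-64)²) + 7040 = (16830 + 4*4096) + 7040 = (16830 + 16384) + 7040 = 33214 + 7040 = 40254)
W + j = 40254 + 2*√3090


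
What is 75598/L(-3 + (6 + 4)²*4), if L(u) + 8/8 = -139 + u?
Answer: 75598/257 ≈ 294.16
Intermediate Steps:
L(u) = -140 + u (L(u) = -1 + (-139 + u) = -140 + u)
75598/L(-3 + (6 + 4)²*4) = 75598/(-140 + (-3 + (6 + 4)²*4)) = 75598/(-140 + (-3 + 10²*4)) = 75598/(-140 + (-3 + 100*4)) = 75598/(-140 + (-3 + 400)) = 75598/(-140 + 397) = 75598/257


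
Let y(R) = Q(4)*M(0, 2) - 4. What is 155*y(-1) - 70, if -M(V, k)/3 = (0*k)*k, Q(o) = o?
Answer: -690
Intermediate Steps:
M(V, k) = 0 (M(V, k) = -3*0*k*k = -0*k = -3*0 = 0)
y(R) = -4 (y(R) = 4*0 - 4 = 0 - 4 = -4)
155*y(-1) - 70 = 155*(-4) - 70 = -620 - 70 = -690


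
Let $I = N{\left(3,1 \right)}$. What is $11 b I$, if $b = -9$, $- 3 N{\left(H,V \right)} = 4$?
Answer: $132$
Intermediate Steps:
$N{\left(H,V \right)} = - \frac{4}{3}$ ($N{\left(H,V \right)} = \left(- \frac{1}{3}\right) 4 = - \frac{4}{3}$)
$I = - \frac{4}{3} \approx -1.3333$
$11 b I = 11 \left(-9\right) \left(- \frac{4}{3}\right) = \left(-99\right) \left(- \frac{4}{3}\right) = 132$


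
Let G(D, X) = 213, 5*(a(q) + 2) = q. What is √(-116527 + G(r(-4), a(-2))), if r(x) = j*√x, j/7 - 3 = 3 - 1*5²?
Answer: I*√116314 ≈ 341.05*I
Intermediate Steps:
a(q) = -2 + q/5
j = -133 (j = 21 + 7*(3 - 1*5²) = 21 + 7*(3 - 1*25) = 21 + 7*(3 - 25) = 21 + 7*(-22) = 21 - 154 = -133)
r(x) = -133*√x
√(-116527 + G(r(-4), a(-2))) = √(-116527 + 213) = √(-116314) = I*√116314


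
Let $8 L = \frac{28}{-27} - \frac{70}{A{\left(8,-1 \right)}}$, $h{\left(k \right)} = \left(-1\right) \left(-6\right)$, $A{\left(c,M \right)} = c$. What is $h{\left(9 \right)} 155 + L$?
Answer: $\frac{802463}{864} \approx 928.78$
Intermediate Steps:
$h{\left(k \right)} = 6$
$L = - \frac{1057}{864}$ ($L = \frac{\frac{28}{-27} - \frac{70}{8}}{8} = \frac{28 \left(- \frac{1}{27}\right) - \frac{35}{4}}{8} = \frac{- \frac{28}{27} - \frac{35}{4}}{8} = \frac{1}{8} \left(- \frac{1057}{108}\right) = - \frac{1057}{864} \approx -1.2234$)
$h{\left(9 \right)} 155 + L = 6 \cdot 155 - \frac{1057}{864} = 930 - \frac{1057}{864} = \frac{802463}{864}$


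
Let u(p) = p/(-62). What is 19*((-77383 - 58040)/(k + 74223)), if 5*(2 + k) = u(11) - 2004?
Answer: -797641470/22884251 ≈ -34.855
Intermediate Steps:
u(p) = -p/62 (u(p) = p*(-1/62) = -p/62)
k = -124879/310 (k = -2 + (-1/62*11 - 2004)/5 = -2 + (-11/62 - 2004)/5 = -2 + (1/5)*(-124259/62) = -2 - 124259/310 = -124879/310 ≈ -402.84)
19*((-77383 - 58040)/(k + 74223)) = 19*((-77383 - 58040)/(-124879/310 + 74223)) = 19*(-135423/22884251/310) = 19*(-135423*310/22884251) = 19*(-41981130/22884251) = -797641470/22884251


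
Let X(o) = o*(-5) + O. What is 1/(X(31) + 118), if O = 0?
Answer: -1/37 ≈ -0.027027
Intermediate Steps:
X(o) = -5*o (X(o) = o*(-5) + 0 = -5*o + 0 = -5*o)
1/(X(31) + 118) = 1/(-5*31 + 118) = 1/(-155 + 118) = 1/(-37) = -1/37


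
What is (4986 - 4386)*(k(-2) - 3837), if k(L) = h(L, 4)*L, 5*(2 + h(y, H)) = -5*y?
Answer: -2302200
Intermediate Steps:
h(y, H) = -2 - y (h(y, H) = -2 + (-5*y)/5 = -2 - y)
k(L) = L*(-2 - L) (k(L) = (-2 - L)*L = L*(-2 - L))
(4986 - 4386)*(k(-2) - 3837) = (4986 - 4386)*(-1*(-2)*(2 - 2) - 3837) = 600*(-1*(-2)*0 - 3837) = 600*(0 - 3837) = 600*(-3837) = -2302200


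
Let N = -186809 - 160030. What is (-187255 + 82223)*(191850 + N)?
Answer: 16278804648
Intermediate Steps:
N = -346839
(-187255 + 82223)*(191850 + N) = (-187255 + 82223)*(191850 - 346839) = -105032*(-154989) = 16278804648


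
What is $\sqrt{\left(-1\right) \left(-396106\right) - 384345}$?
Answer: $\sqrt{11761} \approx 108.45$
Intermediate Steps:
$\sqrt{\left(-1\right) \left(-396106\right) - 384345} = \sqrt{396106 - 384345} = \sqrt{11761}$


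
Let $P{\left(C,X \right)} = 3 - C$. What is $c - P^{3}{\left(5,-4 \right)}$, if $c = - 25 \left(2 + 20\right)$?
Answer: $-542$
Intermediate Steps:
$c = -550$ ($c = \left(-25\right) 22 = -550$)
$c - P^{3}{\left(5,-4 \right)} = -550 - \left(3 - 5\right)^{3} = -550 - \left(-2\right)^{3} = -550 - -8 = -550 + 8 = -542$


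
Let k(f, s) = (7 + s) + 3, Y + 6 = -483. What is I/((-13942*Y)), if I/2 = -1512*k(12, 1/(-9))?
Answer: -4984/1136273 ≈ -0.0043863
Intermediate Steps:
Y = -489 (Y = -6 - 483 = -489)
k(f, s) = 10 + s
I = -29904 (I = 2*(-1512*(10 + 1/(-9))) = 2*(-1512*(10 - 1/9)) = 2*(-1512*89/9) = 2*(-14952) = -29904)
I/((-13942*Y)) = -29904/((-13942*(-489))) = -29904/6817638 = -29904*1/6817638 = -4984/1136273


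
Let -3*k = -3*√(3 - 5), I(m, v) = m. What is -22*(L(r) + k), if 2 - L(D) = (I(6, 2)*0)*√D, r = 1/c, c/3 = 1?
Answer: -44 - 22*I*√2 ≈ -44.0 - 31.113*I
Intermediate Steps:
c = 3 (c = 3*1 = 3)
r = ⅓ (r = 1/3 = ⅓ ≈ 0.33333)
k = I*√2 (k = -(-1)*√(3 - 5) = -(-1)*√(-2) = -(-1)*I*√2 = I*√2 ≈ 1.4142*I)
L(D) = 2 (L(D) = 2 - 6*0*√D = 2 - 0*√D = 2 - 1*0 = 2 + 0 = 2)
-22*(L(r) + k) = -22*(2 + I*√2) = -44 - 22*I*√2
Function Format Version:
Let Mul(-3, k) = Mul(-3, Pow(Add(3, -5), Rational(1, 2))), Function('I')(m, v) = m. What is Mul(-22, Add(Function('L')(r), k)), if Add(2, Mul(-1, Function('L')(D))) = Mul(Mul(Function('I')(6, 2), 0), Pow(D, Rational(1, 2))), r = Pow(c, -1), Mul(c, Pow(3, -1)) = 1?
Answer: Add(-44, Mul(-22, I, Pow(2, Rational(1, 2)))) ≈ Add(-44.000, Mul(-31.113, I))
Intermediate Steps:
c = 3 (c = Mul(3, 1) = 3)
r = Rational(1, 3) (r = Pow(3, -1) = Rational(1, 3) ≈ 0.33333)
k = Mul(I, Pow(2, Rational(1, 2))) (k = Mul(Rational(-1, 3), Mul(-3, Pow(Add(3, -5), Rational(1, 2)))) = Mul(Rational(-1, 3), Mul(-3, Pow(-2, Rational(1, 2)))) = Mul(Rational(-1, 3), Mul(-3, Mul(I, Pow(2, Rational(1, 2))))) = Mul(Rational(-1, 3), Mul(-3, I, Pow(2, Rational(1, 2)))) = Mul(I, Pow(2, Rational(1, 2))) ≈ Mul(1.4142, I))
Function('L')(D) = 2 (Function('L')(D) = Add(2, Mul(-1, Mul(Mul(6, 0), Pow(D, Rational(1, 2))))) = Add(2, Mul(-1, Mul(0, Pow(D, Rational(1, 2))))) = Add(2, Mul(-1, 0)) = Add(2, 0) = 2)
Mul(-22, Add(Function('L')(r), k)) = Mul(-22, Add(2, Mul(I, Pow(2, Rational(1, 2))))) = Add(-44, Mul(-22, I, Pow(2, Rational(1, 2))))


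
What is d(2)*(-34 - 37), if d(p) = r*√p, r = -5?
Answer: 355*√2 ≈ 502.05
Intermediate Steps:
d(p) = -5*√p
d(2)*(-34 - 37) = (-5*√2)*(-34 - 37) = -5*√2*(-71) = 355*√2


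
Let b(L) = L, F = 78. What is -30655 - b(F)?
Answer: -30733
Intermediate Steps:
-30655 - b(F) = -30655 - 1*78 = -30655 - 78 = -30733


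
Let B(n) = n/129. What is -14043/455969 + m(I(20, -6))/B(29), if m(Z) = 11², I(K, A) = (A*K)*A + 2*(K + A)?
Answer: 7116812874/13223101 ≈ 538.21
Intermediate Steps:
I(K, A) = 2*A + 2*K + K*A² (I(K, A) = K*A² + 2*(A + K) = K*A² + (2*A + 2*K) = 2*A + 2*K + K*A²)
m(Z) = 121
B(n) = n/129 (B(n) = n*(1/129) = n/129)
-14043/455969 + m(I(20, -6))/B(29) = -14043/455969 + 121/(((1/129)*29)) = -14043*1/455969 + 121/(29/129) = -14043/455969 + 121*(129/29) = -14043/455969 + 15609/29 = 7116812874/13223101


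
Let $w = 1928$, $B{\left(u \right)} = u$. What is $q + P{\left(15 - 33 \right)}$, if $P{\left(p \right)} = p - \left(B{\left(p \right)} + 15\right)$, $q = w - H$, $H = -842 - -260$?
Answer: $2495$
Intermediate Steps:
$H = -582$ ($H = -842 + 260 = -582$)
$q = 2510$ ($q = 1928 - -582 = 1928 + 582 = 2510$)
$P{\left(p \right)} = -15$ ($P{\left(p \right)} = p - \left(p + 15\right) = p - \left(15 + p\right) = -15$)
$q + P{\left(15 - 33 \right)} = 2510 - 15 = 2495$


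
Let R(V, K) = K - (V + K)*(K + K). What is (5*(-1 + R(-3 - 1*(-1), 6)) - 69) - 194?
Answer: -478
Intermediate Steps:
R(V, K) = K - 2*K*(K + V) (R(V, K) = K - (K + V)*2*K = K - 2*K*(K + V))
(5*(-1 + R(-3 - 1*(-1), 6)) - 69) - 194 = (5*(-1 + 6*(1 - 2*6 - 2*(-3 - 1*(-1)))) - 69) - 194 = (5*(-1 + 6*(1 - 12 - 2*(-3 + 1))) - 69) - 194 = (5*(-1 + 6*(1 - 12 - 2*(-2))) - 69) - 194 = (5*(-1 + 6*(1 - 12 + 4)) - 69) - 194 = (5*(-1 + 6*(-7)) - 69) - 194 = (5*(-1 - 42) - 69) - 194 = (5*(-43) - 69) - 194 = (-215 - 69) - 194 = -284 - 194 = -478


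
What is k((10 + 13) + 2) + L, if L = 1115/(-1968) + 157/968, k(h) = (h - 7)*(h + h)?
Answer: 214218907/238128 ≈ 899.60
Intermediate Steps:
k(h) = 2*h*(-7 + h) (k(h) = (-7 + h)*(2*h) = 2*h*(-7 + h))
L = -96293/238128 (L = 1115*(-1/1968) + 157*(1/968) = -1115/1968 + 157/968 = -96293/238128 ≈ -0.40438)
k((10 + 13) + 2) + L = 2*((10 + 13) + 2)*(-7 + ((10 + 13) + 2)) - 96293/238128 = 2*(23 + 2)*(-7 + (23 + 2)) - 96293/238128 = 2*25*(-7 + 25) - 96293/238128 = 2*25*18 - 96293/238128 = 900 - 96293/238128 = 214218907/238128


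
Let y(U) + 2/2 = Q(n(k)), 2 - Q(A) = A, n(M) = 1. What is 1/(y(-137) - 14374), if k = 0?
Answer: -1/14374 ≈ -6.9570e-5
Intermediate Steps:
Q(A) = 2 - A
y(U) = 0 (y(U) = -1 + (2 - 1*1) = -1 + (2 - 1) = -1 + 1 = 0)
1/(y(-137) - 14374) = 1/(0 - 14374) = 1/(-14374) = -1/14374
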